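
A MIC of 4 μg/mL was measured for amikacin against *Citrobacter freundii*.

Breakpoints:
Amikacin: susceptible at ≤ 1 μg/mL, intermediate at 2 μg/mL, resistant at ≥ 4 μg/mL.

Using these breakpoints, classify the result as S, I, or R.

R

Amikacin 4 μg/mL: ≥ 4 μg/mL → R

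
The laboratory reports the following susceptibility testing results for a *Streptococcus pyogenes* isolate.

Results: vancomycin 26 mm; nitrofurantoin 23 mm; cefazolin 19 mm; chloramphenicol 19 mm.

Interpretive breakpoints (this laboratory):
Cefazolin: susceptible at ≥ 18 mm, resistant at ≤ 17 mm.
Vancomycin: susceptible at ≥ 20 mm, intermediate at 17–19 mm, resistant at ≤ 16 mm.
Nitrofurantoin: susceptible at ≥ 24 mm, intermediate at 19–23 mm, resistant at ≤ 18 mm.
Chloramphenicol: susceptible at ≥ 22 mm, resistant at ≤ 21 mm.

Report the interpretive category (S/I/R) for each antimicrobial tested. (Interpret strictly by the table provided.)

Vancomycin: 26 mm is ≥ 20 mm — Susceptible
Nitrofurantoin: 23 mm is in 19–23 mm → intermediate
Cefazolin 19 mm: ≥ 18 mm — S
Chloramphenicol (19 mm) ≤ 21 mm — R

S, I, S, R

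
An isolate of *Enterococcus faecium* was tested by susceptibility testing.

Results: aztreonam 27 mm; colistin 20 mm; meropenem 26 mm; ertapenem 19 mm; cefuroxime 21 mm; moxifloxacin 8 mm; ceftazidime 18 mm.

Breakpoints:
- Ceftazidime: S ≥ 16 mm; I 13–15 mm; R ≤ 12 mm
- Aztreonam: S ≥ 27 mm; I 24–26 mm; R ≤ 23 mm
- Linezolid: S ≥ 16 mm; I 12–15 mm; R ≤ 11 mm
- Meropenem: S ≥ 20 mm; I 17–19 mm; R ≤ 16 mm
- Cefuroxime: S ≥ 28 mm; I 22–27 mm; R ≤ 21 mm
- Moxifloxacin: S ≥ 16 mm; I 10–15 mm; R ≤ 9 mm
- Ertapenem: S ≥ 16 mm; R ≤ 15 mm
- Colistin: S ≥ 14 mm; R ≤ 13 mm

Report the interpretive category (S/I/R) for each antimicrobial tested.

S, S, S, S, R, R, S

Aztreonam (27 mm) ≥ 27 mm ⇒ S
Colistin 20 mm: ≥ 14 mm — Susceptible
Meropenem 26 mm: ≥ 20 mm → S
Ertapenem 19 mm: ≥ 16 mm — Susceptible
Cefuroxime (21 mm) ≤ 21 mm → R
Moxifloxacin 8 mm: ≤ 9 mm — R
Ceftazidime 18 mm: ≥ 16 mm — Susceptible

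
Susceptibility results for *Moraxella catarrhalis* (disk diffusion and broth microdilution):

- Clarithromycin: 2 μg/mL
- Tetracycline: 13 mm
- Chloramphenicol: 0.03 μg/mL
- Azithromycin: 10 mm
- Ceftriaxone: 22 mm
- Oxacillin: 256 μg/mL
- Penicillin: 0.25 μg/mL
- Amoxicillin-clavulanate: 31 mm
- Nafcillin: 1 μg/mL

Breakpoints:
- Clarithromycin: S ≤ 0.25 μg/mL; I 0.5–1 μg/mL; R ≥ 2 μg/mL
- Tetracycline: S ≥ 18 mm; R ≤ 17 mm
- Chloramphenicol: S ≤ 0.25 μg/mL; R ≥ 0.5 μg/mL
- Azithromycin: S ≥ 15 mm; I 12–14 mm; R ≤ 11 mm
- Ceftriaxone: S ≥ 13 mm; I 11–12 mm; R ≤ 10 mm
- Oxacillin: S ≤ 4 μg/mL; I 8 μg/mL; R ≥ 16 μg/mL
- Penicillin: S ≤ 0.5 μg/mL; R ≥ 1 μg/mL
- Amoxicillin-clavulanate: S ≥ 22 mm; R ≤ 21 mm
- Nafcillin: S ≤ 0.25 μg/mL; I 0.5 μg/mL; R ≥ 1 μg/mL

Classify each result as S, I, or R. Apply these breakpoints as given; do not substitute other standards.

R, R, S, R, S, R, S, S, R

Clarithromycin: 2 μg/mL is ≥ 2 μg/mL ⇒ R
Tetracycline 13 mm: ≤ 17 mm — R
Chloramphenicol 0.03 μg/mL: ≤ 0.25 μg/mL → Susceptible
Azithromycin: 10 mm is ≤ 11 mm — R
Ceftriaxone: 22 mm is ≥ 13 mm ⇒ S
Oxacillin 256 μg/mL: ≥ 16 μg/mL → resistant
Penicillin 0.25 μg/mL: ≤ 0.5 μg/mL → S
Amoxicillin-clavulanate 31 mm: ≥ 22 mm — S
Nafcillin (1 μg/mL) ≥ 1 μg/mL — R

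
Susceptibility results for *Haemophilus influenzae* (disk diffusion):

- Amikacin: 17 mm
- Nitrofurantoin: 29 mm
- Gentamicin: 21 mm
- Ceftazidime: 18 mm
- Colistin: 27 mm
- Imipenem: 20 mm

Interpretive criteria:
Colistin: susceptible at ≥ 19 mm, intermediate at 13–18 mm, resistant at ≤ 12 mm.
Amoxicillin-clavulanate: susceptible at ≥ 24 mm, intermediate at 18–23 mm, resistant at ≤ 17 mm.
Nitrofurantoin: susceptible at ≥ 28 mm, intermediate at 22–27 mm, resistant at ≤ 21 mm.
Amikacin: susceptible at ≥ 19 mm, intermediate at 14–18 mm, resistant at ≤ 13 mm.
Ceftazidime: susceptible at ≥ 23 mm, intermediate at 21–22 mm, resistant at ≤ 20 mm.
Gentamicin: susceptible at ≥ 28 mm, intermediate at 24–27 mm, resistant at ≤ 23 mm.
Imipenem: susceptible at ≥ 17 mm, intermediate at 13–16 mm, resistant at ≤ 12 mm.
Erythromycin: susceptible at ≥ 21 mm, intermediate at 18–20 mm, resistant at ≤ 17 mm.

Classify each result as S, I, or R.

Amikacin 17 mm: in 14–18 mm — Intermediate
Nitrofurantoin (29 mm) ≥ 28 mm — S
Gentamicin: 21 mm is ≤ 23 mm → resistant
Ceftazidime (18 mm) ≤ 20 mm → R
Colistin: 27 mm is ≥ 19 mm — susceptible
Imipenem (20 mm) ≥ 17 mm — susceptible

I, S, R, R, S, S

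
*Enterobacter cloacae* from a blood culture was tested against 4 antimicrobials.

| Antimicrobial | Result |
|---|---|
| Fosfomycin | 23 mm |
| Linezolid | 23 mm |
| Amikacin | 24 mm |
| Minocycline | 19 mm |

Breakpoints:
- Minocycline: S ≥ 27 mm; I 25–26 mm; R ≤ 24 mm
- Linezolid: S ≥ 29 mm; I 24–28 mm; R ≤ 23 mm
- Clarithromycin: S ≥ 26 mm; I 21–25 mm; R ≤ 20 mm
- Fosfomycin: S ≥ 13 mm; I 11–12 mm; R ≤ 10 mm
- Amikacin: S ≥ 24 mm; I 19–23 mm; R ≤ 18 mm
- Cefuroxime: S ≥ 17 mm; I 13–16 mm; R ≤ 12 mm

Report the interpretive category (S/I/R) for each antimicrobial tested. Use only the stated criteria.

Fosfomycin (23 mm) ≥ 13 mm → susceptible
Linezolid 23 mm: ≤ 23 mm — Resistant
Amikacin (24 mm) ≥ 24 mm → Susceptible
Minocycline (19 mm) ≤ 24 mm → resistant

S, R, S, R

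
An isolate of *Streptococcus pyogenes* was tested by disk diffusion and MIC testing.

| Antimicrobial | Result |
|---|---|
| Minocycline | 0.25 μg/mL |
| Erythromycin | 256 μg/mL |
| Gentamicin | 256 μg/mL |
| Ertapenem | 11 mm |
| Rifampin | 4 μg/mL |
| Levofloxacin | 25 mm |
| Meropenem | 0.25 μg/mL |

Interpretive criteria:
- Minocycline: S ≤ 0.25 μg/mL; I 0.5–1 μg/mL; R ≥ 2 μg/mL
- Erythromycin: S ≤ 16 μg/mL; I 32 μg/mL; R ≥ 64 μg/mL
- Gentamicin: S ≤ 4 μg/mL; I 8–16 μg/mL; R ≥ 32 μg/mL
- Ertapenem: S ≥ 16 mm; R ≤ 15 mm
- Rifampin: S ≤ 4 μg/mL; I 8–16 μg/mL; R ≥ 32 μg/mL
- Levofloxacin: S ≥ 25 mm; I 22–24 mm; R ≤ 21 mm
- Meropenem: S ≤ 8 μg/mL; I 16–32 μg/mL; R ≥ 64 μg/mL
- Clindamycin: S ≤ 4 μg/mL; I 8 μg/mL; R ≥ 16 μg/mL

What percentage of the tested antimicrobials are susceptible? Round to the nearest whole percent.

Minocycline (0.25 μg/mL) ≤ 0.25 μg/mL → susceptible
Erythromycin: 256 μg/mL is ≥ 64 μg/mL — Resistant
Gentamicin (256 μg/mL) ≥ 32 μg/mL ⇒ R
Ertapenem 11 mm: ≤ 15 mm ⇒ Resistant
Rifampin 4 μg/mL: ≤ 4 μg/mL ⇒ Susceptible
Levofloxacin 25 mm: ≥ 25 mm — Susceptible
Meropenem: 0.25 μg/mL is ≤ 8 μg/mL — Susceptible
Susceptible: 4/7

57%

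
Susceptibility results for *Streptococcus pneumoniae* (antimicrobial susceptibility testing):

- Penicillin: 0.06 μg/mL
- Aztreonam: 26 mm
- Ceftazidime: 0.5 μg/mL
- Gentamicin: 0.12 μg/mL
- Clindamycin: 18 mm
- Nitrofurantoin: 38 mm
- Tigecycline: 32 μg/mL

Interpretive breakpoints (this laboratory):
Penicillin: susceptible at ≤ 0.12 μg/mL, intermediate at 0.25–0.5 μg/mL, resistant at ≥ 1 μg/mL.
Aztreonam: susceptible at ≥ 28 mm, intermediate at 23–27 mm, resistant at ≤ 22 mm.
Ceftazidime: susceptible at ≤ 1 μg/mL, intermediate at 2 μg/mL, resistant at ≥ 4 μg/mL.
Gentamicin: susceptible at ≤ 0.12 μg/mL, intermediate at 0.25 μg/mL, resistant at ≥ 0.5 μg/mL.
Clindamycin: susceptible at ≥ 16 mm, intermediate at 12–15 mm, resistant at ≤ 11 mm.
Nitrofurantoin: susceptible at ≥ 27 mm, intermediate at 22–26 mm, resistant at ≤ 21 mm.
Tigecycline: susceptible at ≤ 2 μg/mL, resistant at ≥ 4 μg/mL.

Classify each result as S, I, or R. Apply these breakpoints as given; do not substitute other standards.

Penicillin: 0.06 μg/mL is ≤ 0.12 μg/mL ⇒ S
Aztreonam 26 mm: in 23–27 mm — Intermediate
Ceftazidime 0.5 μg/mL: ≤ 1 μg/mL ⇒ Susceptible
Gentamicin: 0.12 μg/mL is ≤ 0.12 μg/mL — S
Clindamycin: 18 mm is ≥ 16 mm → Susceptible
Nitrofurantoin (38 mm) ≥ 27 mm ⇒ Susceptible
Tigecycline 32 μg/mL: ≥ 4 μg/mL → Resistant

S, I, S, S, S, S, R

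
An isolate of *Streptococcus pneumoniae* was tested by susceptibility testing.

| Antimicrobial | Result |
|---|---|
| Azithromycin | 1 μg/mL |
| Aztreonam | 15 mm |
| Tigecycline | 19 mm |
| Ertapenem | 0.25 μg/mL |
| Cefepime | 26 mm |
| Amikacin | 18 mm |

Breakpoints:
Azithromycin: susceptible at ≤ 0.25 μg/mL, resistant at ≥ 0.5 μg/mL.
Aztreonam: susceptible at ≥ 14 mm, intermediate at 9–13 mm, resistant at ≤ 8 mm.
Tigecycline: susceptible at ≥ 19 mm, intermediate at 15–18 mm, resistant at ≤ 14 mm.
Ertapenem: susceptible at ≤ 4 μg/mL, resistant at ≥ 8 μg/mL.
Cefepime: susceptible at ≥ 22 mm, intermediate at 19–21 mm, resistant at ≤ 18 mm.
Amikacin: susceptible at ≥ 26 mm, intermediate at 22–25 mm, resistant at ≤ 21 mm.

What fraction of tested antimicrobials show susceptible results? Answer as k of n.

Azithromycin (1 μg/mL) ≥ 0.5 μg/mL — Resistant
Aztreonam: 15 mm is ≥ 14 mm → Susceptible
Tigecycline 19 mm: ≥ 19 mm → susceptible
Ertapenem: 0.25 μg/mL is ≤ 4 μg/mL ⇒ S
Cefepime 26 mm: ≥ 22 mm ⇒ susceptible
Amikacin (18 mm) ≤ 21 mm ⇒ R
Susceptible: 4/6

4 of 6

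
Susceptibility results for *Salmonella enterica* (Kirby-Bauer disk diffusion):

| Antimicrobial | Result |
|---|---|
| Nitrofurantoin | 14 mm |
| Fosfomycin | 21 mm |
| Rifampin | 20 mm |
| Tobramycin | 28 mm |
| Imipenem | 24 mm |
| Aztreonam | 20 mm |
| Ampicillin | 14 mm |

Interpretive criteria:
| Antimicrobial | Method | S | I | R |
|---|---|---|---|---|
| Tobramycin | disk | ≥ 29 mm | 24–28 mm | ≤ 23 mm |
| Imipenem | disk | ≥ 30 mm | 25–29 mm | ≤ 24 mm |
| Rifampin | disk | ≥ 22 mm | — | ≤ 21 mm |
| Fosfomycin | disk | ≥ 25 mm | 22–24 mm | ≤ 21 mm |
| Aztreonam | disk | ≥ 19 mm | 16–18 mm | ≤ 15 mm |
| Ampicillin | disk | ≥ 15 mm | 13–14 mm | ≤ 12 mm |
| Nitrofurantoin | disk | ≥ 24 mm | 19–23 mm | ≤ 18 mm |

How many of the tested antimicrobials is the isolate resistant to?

4

Nitrofurantoin (14 mm) ≤ 18 mm ⇒ resistant
Fosfomycin 21 mm: ≤ 21 mm — resistant
Rifampin (20 mm) ≤ 21 mm → R
Tobramycin (28 mm) in 24–28 mm → Intermediate
Imipenem: 24 mm is ≤ 24 mm — Resistant
Aztreonam: 20 mm is ≥ 19 mm — S
Ampicillin: 14 mm is in 13–14 mm ⇒ I
Resistant: 4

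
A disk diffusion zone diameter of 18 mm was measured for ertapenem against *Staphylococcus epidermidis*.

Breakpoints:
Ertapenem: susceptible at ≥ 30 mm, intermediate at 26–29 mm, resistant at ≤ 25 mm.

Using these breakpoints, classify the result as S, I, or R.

Ertapenem: 18 mm is ≤ 25 mm ⇒ Resistant

Resistant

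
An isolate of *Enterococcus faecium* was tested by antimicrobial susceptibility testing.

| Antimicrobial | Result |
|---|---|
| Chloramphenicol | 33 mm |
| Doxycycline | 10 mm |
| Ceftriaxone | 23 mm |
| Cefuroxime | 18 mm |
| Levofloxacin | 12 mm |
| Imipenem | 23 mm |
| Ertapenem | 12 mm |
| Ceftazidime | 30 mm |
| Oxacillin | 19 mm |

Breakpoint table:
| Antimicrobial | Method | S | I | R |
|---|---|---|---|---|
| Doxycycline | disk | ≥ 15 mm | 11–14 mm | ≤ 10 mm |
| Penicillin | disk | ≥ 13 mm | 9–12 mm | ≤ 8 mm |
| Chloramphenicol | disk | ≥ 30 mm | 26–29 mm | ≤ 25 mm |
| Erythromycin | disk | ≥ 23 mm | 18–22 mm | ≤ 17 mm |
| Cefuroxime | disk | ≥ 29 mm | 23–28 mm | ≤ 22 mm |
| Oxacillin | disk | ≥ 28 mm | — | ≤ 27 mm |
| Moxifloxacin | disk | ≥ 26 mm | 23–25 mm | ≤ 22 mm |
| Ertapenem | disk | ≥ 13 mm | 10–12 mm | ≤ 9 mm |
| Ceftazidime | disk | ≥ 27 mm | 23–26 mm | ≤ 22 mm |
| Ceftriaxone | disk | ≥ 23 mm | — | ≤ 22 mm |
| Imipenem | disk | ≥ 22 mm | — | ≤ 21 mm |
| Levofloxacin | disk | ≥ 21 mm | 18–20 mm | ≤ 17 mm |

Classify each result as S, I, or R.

Chloramphenicol (33 mm) ≥ 30 mm — S
Doxycycline 10 mm: ≤ 10 mm → R
Ceftriaxone 23 mm: ≥ 23 mm — Susceptible
Cefuroxime (18 mm) ≤ 22 mm ⇒ Resistant
Levofloxacin: 12 mm is ≤ 17 mm → R
Imipenem (23 mm) ≥ 22 mm — Susceptible
Ertapenem 12 mm: in 10–12 mm → I
Ceftazidime 30 mm: ≥ 27 mm — Susceptible
Oxacillin 19 mm: ≤ 27 mm → R

S, R, S, R, R, S, I, S, R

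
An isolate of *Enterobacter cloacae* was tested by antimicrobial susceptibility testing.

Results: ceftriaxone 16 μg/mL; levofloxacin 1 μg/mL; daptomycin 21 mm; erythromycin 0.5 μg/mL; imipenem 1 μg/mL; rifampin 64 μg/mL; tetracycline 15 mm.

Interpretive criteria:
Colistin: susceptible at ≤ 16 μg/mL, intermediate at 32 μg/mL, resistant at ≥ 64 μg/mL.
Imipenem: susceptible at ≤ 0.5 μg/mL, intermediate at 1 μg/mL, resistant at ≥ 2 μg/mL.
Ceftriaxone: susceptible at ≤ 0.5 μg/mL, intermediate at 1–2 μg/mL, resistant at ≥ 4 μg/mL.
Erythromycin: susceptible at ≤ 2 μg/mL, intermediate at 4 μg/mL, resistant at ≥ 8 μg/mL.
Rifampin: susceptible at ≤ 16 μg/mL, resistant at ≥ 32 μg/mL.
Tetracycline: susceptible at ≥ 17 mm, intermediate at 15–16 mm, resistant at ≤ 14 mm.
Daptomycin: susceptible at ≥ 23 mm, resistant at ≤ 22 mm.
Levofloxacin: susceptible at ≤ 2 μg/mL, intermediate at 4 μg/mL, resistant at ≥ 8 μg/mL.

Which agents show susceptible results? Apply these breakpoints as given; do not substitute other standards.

Ceftriaxone (16 μg/mL) ≥ 4 μg/mL — R
Levofloxacin (1 μg/mL) ≤ 2 μg/mL ⇒ S
Daptomycin: 21 mm is ≤ 22 mm → Resistant
Erythromycin (0.5 μg/mL) ≤ 2 μg/mL — Susceptible
Imipenem (1 μg/mL) = 1 μg/mL — intermediate
Rifampin (64 μg/mL) ≥ 32 μg/mL ⇒ resistant
Tetracycline 15 mm: in 15–16 mm → Intermediate

levofloxacin, erythromycin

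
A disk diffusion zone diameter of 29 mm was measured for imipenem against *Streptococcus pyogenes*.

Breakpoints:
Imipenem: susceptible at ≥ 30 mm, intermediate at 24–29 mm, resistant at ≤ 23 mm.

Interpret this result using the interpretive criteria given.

I

Imipenem 29 mm: in 24–29 mm → I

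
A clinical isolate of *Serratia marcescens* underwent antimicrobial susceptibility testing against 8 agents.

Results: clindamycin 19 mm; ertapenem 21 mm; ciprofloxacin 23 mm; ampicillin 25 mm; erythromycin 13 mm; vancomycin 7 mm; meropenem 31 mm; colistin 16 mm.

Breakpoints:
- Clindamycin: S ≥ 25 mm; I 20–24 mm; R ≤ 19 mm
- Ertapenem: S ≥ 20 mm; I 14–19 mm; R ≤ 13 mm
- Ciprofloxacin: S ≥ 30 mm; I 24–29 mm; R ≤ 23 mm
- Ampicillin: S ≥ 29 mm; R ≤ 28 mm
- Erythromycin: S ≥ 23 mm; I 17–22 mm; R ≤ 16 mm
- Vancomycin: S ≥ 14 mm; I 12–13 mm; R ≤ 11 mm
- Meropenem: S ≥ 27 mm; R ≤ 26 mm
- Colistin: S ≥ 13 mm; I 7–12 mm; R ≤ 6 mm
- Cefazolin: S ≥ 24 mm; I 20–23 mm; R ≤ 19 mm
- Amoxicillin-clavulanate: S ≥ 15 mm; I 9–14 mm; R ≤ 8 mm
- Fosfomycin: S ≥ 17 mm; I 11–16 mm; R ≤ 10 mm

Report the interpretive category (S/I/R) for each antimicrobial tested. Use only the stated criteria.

R, S, R, R, R, R, S, S

Clindamycin 19 mm: ≤ 19 mm ⇒ R
Ertapenem: 21 mm is ≥ 20 mm ⇒ S
Ciprofloxacin: 23 mm is ≤ 23 mm — R
Ampicillin 25 mm: ≤ 28 mm ⇒ R
Erythromycin 13 mm: ≤ 16 mm — resistant
Vancomycin 7 mm: ≤ 11 mm ⇒ resistant
Meropenem 31 mm: ≥ 27 mm ⇒ S
Colistin 16 mm: ≥ 13 mm ⇒ S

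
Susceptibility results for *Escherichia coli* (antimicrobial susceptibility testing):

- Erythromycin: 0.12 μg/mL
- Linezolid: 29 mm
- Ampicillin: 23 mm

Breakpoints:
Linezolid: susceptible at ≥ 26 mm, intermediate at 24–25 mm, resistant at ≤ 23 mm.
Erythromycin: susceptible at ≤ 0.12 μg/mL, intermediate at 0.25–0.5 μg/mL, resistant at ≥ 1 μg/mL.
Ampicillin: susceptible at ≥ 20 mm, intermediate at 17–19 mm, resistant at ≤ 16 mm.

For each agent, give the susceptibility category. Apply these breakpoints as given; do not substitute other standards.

Erythromycin 0.12 μg/mL: ≤ 0.12 μg/mL — S
Linezolid 29 mm: ≥ 26 mm → susceptible
Ampicillin (23 mm) ≥ 20 mm → S

S, S, S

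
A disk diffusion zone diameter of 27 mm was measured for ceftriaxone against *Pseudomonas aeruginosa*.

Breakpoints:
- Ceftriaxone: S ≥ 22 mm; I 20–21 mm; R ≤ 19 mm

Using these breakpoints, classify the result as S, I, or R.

Ceftriaxone (27 mm) ≥ 22 mm — susceptible

S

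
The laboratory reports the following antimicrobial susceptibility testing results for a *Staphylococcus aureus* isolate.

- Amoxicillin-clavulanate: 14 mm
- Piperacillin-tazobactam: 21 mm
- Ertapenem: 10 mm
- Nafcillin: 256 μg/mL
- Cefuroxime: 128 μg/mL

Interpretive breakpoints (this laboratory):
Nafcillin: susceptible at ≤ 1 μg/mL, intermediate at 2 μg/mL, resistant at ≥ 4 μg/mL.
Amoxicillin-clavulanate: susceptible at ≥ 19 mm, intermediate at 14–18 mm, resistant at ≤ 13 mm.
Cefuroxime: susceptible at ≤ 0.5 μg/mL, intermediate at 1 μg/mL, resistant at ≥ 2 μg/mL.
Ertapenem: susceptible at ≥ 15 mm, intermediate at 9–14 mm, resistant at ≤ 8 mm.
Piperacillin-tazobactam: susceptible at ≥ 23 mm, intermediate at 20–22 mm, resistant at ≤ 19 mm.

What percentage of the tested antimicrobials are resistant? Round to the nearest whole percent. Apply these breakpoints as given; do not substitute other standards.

Amoxicillin-clavulanate: 14 mm is in 14–18 mm → Intermediate
Piperacillin-tazobactam (21 mm) in 20–22 mm — Intermediate
Ertapenem (10 mm) in 9–14 mm ⇒ intermediate
Nafcillin: 256 μg/mL is ≥ 4 μg/mL → Resistant
Cefuroxime: 128 μg/mL is ≥ 2 μg/mL — resistant
Resistant: 2/5

40%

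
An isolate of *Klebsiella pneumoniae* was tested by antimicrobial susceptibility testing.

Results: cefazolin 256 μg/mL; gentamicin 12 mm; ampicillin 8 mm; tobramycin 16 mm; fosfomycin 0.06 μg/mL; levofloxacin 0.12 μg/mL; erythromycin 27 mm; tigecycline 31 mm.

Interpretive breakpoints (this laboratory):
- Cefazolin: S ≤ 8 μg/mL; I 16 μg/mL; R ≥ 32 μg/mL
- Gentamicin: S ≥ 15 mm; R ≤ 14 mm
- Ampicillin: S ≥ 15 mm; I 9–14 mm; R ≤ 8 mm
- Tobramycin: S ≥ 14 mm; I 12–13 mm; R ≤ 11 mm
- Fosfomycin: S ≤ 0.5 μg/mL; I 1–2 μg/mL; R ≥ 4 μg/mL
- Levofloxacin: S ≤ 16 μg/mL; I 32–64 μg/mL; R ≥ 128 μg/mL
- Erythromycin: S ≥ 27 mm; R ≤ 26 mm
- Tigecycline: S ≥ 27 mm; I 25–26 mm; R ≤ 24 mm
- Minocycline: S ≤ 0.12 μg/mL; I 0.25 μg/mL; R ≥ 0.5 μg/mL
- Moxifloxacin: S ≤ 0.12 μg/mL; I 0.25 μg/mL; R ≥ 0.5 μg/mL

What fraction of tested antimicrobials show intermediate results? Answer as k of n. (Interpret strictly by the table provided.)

0 of 8

Cefazolin: 256 μg/mL is ≥ 32 μg/mL → resistant
Gentamicin 12 mm: ≤ 14 mm — resistant
Ampicillin: 8 mm is ≤ 8 mm → R
Tobramycin 16 mm: ≥ 14 mm ⇒ Susceptible
Fosfomycin: 0.06 μg/mL is ≤ 0.5 μg/mL → S
Levofloxacin 0.12 μg/mL: ≤ 16 μg/mL — susceptible
Erythromycin: 27 mm is ≥ 27 mm → Susceptible
Tigecycline 31 mm: ≥ 27 mm ⇒ susceptible
Intermediate: 0/8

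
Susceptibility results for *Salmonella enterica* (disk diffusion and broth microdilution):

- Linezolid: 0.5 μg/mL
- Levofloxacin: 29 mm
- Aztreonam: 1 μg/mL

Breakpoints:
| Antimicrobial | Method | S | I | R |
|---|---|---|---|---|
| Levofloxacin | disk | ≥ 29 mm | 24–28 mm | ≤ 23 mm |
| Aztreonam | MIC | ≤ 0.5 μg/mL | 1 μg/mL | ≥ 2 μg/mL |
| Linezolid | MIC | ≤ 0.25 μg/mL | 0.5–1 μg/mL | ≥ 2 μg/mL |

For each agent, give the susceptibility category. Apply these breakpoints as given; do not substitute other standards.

Linezolid (0.5 μg/mL) in 0.5–1 μg/mL → Intermediate
Levofloxacin (29 mm) ≥ 29 mm — susceptible
Aztreonam 1 μg/mL: = 1 μg/mL → Intermediate

I, S, I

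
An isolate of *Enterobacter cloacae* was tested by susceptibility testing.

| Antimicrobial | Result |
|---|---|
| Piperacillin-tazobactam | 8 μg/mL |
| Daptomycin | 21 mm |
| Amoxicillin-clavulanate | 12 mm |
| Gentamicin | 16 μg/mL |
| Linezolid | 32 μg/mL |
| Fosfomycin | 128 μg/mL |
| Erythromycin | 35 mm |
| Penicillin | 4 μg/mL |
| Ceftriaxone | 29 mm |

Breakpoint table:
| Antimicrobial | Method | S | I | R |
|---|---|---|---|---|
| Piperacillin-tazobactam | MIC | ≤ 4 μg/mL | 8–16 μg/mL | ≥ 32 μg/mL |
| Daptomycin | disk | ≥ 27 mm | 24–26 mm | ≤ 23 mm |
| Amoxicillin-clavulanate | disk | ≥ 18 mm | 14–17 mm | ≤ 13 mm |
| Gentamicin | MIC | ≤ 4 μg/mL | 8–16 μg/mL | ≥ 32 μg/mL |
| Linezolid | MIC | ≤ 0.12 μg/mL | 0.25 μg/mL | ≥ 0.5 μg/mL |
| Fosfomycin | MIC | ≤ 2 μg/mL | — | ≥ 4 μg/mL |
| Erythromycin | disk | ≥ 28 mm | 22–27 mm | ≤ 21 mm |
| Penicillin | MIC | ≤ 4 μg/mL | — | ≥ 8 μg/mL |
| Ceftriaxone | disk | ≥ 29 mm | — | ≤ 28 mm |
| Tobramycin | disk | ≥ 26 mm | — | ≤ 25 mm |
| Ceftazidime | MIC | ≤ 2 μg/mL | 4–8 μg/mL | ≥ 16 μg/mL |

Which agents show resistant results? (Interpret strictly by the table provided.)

daptomycin, amoxicillin-clavulanate, linezolid, fosfomycin

Piperacillin-tazobactam (8 μg/mL) in 8–16 μg/mL → I
Daptomycin 21 mm: ≤ 23 mm — R
Amoxicillin-clavulanate 12 mm: ≤ 13 mm — R
Gentamicin 16 μg/mL: in 8–16 μg/mL — Intermediate
Linezolid (32 μg/mL) ≥ 0.5 μg/mL — Resistant
Fosfomycin 128 μg/mL: ≥ 4 μg/mL ⇒ R
Erythromycin (35 mm) ≥ 28 mm ⇒ susceptible
Penicillin 4 μg/mL: ≤ 4 μg/mL → susceptible
Ceftriaxone (29 mm) ≥ 29 mm ⇒ susceptible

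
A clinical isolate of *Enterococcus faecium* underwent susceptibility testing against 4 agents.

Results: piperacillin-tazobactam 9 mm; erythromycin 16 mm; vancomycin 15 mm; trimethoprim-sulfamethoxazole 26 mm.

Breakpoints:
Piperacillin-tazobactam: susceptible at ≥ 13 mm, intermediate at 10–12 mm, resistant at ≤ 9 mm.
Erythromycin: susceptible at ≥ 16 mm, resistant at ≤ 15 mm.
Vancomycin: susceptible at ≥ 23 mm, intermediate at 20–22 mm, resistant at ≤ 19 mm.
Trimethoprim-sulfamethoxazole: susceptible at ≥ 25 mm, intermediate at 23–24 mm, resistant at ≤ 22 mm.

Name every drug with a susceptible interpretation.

Piperacillin-tazobactam 9 mm: ≤ 9 mm → R
Erythromycin 16 mm: ≥ 16 mm ⇒ S
Vancomycin: 15 mm is ≤ 19 mm → resistant
Trimethoprim-sulfamethoxazole (26 mm) ≥ 25 mm ⇒ Susceptible

erythromycin, trimethoprim-sulfamethoxazole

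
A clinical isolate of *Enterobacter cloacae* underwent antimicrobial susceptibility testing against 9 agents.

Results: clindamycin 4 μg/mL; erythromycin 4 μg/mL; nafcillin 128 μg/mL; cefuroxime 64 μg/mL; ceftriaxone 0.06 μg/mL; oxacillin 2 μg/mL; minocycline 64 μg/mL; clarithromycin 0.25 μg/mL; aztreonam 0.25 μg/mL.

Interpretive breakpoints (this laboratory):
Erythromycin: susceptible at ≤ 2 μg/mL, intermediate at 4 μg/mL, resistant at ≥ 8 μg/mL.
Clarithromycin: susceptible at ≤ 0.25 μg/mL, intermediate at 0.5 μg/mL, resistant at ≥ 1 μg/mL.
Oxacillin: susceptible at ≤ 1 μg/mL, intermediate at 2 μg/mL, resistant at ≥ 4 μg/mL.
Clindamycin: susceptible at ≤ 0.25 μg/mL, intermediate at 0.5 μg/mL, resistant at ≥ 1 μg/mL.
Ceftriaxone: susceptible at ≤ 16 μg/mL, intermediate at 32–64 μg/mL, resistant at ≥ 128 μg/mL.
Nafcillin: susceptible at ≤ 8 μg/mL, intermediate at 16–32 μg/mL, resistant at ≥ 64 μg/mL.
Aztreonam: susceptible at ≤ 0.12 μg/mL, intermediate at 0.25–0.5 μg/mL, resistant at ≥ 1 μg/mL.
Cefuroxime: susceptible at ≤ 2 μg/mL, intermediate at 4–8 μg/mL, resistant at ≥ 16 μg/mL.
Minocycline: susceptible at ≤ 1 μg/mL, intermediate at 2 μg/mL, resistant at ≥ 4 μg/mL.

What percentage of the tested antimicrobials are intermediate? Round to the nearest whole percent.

Clindamycin: 4 μg/mL is ≥ 1 μg/mL → resistant
Erythromycin (4 μg/mL) = 4 μg/mL — Intermediate
Nafcillin: 128 μg/mL is ≥ 64 μg/mL ⇒ R
Cefuroxime: 64 μg/mL is ≥ 16 μg/mL ⇒ resistant
Ceftriaxone: 0.06 μg/mL is ≤ 16 μg/mL — S
Oxacillin: 2 μg/mL is = 2 μg/mL → I
Minocycline (64 μg/mL) ≥ 4 μg/mL — Resistant
Clarithromycin (0.25 μg/mL) ≤ 0.25 μg/mL ⇒ susceptible
Aztreonam 0.25 μg/mL: in 0.25–0.5 μg/mL → Intermediate
Intermediate: 3/9

33%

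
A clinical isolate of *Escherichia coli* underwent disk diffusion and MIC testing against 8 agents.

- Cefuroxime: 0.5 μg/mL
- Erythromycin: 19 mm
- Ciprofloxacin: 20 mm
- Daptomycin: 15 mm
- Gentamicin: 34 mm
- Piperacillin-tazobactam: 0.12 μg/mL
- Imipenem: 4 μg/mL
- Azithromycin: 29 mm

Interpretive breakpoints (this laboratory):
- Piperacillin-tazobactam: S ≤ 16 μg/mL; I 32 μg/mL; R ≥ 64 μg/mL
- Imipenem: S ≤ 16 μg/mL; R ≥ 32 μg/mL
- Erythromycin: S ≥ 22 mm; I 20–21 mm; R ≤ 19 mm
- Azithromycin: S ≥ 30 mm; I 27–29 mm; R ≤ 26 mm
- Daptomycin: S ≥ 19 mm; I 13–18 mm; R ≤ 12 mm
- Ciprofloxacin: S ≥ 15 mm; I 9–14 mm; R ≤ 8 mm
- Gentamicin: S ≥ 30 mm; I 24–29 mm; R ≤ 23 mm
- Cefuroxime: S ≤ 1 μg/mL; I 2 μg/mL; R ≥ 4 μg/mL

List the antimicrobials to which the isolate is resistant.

erythromycin

Cefuroxime (0.5 μg/mL) ≤ 1 μg/mL — susceptible
Erythromycin 19 mm: ≤ 19 mm → Resistant
Ciprofloxacin: 20 mm is ≥ 15 mm → susceptible
Daptomycin (15 mm) in 13–18 mm ⇒ Intermediate
Gentamicin (34 mm) ≥ 30 mm ⇒ S
Piperacillin-tazobactam: 0.12 μg/mL is ≤ 16 μg/mL — S
Imipenem: 4 μg/mL is ≤ 16 μg/mL — susceptible
Azithromycin: 29 mm is in 27–29 mm → intermediate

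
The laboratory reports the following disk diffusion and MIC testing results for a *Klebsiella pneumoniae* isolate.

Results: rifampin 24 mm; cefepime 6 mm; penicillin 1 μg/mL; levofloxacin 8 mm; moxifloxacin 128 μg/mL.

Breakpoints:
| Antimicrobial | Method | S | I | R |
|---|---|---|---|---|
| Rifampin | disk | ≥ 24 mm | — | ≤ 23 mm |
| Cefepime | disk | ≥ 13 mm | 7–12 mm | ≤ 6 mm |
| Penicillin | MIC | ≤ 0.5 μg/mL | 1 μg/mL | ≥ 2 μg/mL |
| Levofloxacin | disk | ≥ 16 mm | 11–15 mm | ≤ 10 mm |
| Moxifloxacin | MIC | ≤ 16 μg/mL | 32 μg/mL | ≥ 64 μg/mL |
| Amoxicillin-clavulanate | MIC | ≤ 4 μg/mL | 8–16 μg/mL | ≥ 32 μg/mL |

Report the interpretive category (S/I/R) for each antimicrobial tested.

Rifampin 24 mm: ≥ 24 mm ⇒ Susceptible
Cefepime 6 mm: ≤ 6 mm — R
Penicillin 1 μg/mL: = 1 μg/mL → intermediate
Levofloxacin: 8 mm is ≤ 10 mm — Resistant
Moxifloxacin 128 μg/mL: ≥ 64 μg/mL — R

S, R, I, R, R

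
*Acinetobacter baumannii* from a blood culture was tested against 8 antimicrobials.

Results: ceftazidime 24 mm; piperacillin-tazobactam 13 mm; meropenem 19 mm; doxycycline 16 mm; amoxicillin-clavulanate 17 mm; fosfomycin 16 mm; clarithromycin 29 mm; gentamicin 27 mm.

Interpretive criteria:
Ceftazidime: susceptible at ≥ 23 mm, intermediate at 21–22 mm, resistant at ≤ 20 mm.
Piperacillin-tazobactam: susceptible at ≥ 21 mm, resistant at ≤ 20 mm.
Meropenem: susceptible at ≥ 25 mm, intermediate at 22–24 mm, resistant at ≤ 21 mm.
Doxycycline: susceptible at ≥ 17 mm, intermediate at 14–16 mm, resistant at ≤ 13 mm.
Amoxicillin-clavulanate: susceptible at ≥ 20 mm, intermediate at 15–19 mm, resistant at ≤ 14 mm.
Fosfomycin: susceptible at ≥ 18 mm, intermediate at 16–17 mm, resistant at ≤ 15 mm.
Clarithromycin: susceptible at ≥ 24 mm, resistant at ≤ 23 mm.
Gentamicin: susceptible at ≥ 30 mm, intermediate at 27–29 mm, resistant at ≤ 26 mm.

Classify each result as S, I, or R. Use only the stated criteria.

S, R, R, I, I, I, S, I

Ceftazidime (24 mm) ≥ 23 mm ⇒ S
Piperacillin-tazobactam (13 mm) ≤ 20 mm → Resistant
Meropenem (19 mm) ≤ 21 mm ⇒ Resistant
Doxycycline: 16 mm is in 14–16 mm — I
Amoxicillin-clavulanate 17 mm: in 15–19 mm → Intermediate
Fosfomycin (16 mm) in 16–17 mm → Intermediate
Clarithromycin: 29 mm is ≥ 24 mm — susceptible
Gentamicin (27 mm) in 27–29 mm — I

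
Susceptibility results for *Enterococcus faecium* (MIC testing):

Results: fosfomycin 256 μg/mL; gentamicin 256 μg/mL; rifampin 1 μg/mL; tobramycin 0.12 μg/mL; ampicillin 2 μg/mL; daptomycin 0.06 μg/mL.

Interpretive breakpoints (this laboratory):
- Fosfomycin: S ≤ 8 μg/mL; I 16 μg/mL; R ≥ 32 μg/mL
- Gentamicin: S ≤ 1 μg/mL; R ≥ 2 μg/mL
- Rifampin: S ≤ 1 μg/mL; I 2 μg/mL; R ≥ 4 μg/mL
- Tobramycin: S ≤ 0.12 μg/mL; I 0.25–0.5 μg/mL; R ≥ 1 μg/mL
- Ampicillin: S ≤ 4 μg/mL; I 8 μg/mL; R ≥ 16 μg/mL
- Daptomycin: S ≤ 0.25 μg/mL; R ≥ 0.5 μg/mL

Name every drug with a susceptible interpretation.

rifampin, tobramycin, ampicillin, daptomycin

Fosfomycin (256 μg/mL) ≥ 32 μg/mL — resistant
Gentamicin: 256 μg/mL is ≥ 2 μg/mL — Resistant
Rifampin (1 μg/mL) ≤ 1 μg/mL → susceptible
Tobramycin 0.12 μg/mL: ≤ 0.12 μg/mL → S
Ampicillin (2 μg/mL) ≤ 4 μg/mL → Susceptible
Daptomycin: 0.06 μg/mL is ≤ 0.25 μg/mL — S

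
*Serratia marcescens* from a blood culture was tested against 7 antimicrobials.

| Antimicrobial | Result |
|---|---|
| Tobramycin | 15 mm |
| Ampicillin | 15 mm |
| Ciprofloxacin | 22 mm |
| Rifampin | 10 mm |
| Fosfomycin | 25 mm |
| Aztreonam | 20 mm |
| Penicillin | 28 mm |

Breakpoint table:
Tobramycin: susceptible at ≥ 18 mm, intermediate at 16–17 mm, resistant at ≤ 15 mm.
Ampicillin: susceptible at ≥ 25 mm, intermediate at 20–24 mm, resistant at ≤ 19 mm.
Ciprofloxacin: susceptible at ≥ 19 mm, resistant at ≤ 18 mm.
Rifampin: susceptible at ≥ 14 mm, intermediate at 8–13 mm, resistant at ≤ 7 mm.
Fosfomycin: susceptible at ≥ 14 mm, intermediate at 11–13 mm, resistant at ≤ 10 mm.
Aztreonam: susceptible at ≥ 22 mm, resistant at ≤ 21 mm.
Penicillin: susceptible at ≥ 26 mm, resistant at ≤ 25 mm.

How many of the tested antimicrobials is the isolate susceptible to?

Tobramycin 15 mm: ≤ 15 mm ⇒ resistant
Ampicillin: 15 mm is ≤ 19 mm ⇒ resistant
Ciprofloxacin (22 mm) ≥ 19 mm → Susceptible
Rifampin 10 mm: in 8–13 mm ⇒ I
Fosfomycin 25 mm: ≥ 14 mm — Susceptible
Aztreonam (20 mm) ≤ 21 mm → resistant
Penicillin (28 mm) ≥ 26 mm → Susceptible
Susceptible: 3

3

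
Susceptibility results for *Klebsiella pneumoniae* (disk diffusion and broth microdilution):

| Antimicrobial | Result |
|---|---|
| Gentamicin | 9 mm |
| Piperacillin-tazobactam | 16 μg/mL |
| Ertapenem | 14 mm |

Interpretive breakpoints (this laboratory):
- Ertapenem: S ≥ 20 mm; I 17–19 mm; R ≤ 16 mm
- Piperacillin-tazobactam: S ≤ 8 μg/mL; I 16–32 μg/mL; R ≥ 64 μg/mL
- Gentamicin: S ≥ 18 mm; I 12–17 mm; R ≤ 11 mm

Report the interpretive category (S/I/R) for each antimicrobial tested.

Gentamicin: 9 mm is ≤ 11 mm — resistant
Piperacillin-tazobactam: 16 μg/mL is in 16–32 μg/mL ⇒ I
Ertapenem (14 mm) ≤ 16 mm — R

R, I, R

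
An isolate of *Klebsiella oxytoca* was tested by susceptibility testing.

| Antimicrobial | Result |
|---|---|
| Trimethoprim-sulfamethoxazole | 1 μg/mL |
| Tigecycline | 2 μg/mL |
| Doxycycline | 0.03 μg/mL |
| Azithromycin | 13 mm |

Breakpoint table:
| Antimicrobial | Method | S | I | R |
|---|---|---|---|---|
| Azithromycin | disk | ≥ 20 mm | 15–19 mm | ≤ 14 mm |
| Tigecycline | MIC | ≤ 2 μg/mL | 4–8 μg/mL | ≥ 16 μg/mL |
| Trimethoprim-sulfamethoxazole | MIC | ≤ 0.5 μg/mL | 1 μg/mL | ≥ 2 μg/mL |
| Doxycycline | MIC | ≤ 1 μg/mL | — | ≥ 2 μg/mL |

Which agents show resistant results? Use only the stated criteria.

azithromycin

Trimethoprim-sulfamethoxazole 1 μg/mL: = 1 μg/mL → Intermediate
Tigecycline (2 μg/mL) ≤ 2 μg/mL ⇒ Susceptible
Doxycycline (0.03 μg/mL) ≤ 1 μg/mL ⇒ Susceptible
Azithromycin: 13 mm is ≤ 14 mm — resistant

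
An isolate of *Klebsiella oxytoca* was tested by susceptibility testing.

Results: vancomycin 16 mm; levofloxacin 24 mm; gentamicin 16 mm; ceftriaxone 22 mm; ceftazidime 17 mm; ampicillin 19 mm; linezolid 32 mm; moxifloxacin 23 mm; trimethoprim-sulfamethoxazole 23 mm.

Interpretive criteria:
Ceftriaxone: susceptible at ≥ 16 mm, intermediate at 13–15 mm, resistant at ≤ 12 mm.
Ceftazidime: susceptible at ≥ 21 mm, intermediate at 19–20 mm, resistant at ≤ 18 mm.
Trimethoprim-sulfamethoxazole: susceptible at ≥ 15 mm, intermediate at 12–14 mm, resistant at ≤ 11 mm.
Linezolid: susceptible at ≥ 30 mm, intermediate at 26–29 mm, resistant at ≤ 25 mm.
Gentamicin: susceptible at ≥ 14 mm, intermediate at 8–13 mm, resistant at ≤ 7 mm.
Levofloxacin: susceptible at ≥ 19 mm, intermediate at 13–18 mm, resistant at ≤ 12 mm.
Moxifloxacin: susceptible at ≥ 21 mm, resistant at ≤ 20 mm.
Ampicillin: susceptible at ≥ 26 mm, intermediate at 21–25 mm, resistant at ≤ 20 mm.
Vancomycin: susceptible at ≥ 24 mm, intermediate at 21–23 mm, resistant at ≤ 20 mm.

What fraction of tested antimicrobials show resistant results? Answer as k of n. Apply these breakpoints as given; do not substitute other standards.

Vancomycin: 16 mm is ≤ 20 mm → resistant
Levofloxacin 24 mm: ≥ 19 mm — S
Gentamicin (16 mm) ≥ 14 mm → susceptible
Ceftriaxone (22 mm) ≥ 16 mm — susceptible
Ceftazidime: 17 mm is ≤ 18 mm ⇒ Resistant
Ampicillin 19 mm: ≤ 20 mm ⇒ Resistant
Linezolid 32 mm: ≥ 30 mm → S
Moxifloxacin (23 mm) ≥ 21 mm → Susceptible
Trimethoprim-sulfamethoxazole 23 mm: ≥ 15 mm — S
Resistant: 3/9

3 of 9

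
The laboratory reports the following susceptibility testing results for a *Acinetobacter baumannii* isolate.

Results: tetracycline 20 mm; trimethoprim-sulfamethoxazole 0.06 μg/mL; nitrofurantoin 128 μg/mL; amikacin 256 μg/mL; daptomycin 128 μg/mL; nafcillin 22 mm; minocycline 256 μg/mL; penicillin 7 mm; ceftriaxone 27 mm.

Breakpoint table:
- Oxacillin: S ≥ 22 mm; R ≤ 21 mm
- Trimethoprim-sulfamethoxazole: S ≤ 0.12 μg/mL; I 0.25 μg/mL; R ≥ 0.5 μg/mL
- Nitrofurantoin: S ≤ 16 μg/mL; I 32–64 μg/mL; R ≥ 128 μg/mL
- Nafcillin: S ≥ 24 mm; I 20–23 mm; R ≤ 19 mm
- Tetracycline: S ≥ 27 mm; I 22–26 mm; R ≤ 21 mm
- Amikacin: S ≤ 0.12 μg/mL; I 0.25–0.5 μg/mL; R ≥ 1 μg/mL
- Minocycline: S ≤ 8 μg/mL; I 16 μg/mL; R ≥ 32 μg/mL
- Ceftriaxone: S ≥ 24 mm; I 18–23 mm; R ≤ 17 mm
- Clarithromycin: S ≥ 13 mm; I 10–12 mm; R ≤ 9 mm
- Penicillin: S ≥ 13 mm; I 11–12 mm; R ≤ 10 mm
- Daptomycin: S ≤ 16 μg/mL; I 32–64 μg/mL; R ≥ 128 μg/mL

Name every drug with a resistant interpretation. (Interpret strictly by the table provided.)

Tetracycline: 20 mm is ≤ 21 mm → R
Trimethoprim-sulfamethoxazole 0.06 μg/mL: ≤ 0.12 μg/mL → Susceptible
Nitrofurantoin (128 μg/mL) ≥ 128 μg/mL — R
Amikacin (256 μg/mL) ≥ 1 μg/mL ⇒ resistant
Daptomycin 128 μg/mL: ≥ 128 μg/mL ⇒ Resistant
Nafcillin (22 mm) in 20–23 mm → Intermediate
Minocycline (256 μg/mL) ≥ 32 μg/mL ⇒ resistant
Penicillin: 7 mm is ≤ 10 mm ⇒ resistant
Ceftriaxone: 27 mm is ≥ 24 mm — susceptible

tetracycline, nitrofurantoin, amikacin, daptomycin, minocycline, penicillin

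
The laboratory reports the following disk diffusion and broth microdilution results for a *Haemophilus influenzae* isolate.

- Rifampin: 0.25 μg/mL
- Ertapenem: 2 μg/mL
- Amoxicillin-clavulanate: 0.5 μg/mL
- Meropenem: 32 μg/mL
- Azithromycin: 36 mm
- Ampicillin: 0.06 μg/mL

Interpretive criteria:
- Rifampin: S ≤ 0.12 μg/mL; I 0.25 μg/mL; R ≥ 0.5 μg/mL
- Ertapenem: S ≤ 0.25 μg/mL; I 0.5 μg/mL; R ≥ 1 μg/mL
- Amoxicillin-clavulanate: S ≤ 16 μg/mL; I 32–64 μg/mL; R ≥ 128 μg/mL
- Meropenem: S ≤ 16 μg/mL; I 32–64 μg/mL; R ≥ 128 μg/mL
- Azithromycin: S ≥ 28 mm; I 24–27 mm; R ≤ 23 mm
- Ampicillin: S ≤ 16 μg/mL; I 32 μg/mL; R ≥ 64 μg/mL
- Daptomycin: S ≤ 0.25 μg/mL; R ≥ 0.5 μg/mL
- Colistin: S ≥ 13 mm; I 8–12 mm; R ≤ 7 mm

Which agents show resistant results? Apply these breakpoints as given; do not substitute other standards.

Rifampin (0.25 μg/mL) = 0.25 μg/mL — I
Ertapenem 2 μg/mL: ≥ 1 μg/mL — resistant
Amoxicillin-clavulanate 0.5 μg/mL: ≤ 16 μg/mL — susceptible
Meropenem: 32 μg/mL is in 32–64 μg/mL ⇒ I
Azithromycin: 36 mm is ≥ 28 mm ⇒ susceptible
Ampicillin: 0.06 μg/mL is ≤ 16 μg/mL — Susceptible

ertapenem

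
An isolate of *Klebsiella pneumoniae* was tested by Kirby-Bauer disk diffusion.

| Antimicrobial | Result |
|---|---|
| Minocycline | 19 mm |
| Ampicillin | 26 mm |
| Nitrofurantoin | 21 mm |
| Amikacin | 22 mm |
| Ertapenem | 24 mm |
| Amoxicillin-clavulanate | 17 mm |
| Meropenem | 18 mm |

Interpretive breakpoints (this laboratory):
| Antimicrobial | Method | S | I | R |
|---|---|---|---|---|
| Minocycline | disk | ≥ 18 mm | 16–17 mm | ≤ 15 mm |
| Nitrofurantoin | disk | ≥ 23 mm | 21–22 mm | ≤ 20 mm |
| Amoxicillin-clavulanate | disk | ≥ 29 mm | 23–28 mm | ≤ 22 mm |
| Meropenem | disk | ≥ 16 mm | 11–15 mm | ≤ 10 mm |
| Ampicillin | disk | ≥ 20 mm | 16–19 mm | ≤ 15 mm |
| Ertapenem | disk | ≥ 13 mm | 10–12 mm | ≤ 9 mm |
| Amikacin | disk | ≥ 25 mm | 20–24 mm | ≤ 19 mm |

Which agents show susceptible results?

Minocycline 19 mm: ≥ 18 mm — S
Ampicillin 26 mm: ≥ 20 mm — S
Nitrofurantoin (21 mm) in 21–22 mm → intermediate
Amikacin 22 mm: in 20–24 mm → I
Ertapenem 24 mm: ≥ 13 mm ⇒ Susceptible
Amoxicillin-clavulanate: 17 mm is ≤ 22 mm ⇒ R
Meropenem 18 mm: ≥ 16 mm — S

minocycline, ampicillin, ertapenem, meropenem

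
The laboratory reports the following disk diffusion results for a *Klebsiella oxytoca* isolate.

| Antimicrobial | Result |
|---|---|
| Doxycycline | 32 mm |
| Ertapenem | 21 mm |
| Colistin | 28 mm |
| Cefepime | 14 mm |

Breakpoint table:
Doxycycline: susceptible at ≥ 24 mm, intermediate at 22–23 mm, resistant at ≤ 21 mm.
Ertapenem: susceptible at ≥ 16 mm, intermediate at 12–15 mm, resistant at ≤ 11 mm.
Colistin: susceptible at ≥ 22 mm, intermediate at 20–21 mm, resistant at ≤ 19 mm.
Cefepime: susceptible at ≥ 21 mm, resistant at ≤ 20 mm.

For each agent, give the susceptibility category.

Doxycycline: 32 mm is ≥ 24 mm — susceptible
Ertapenem: 21 mm is ≥ 16 mm — susceptible
Colistin 28 mm: ≥ 22 mm — S
Cefepime (14 mm) ≤ 20 mm → R

S, S, S, R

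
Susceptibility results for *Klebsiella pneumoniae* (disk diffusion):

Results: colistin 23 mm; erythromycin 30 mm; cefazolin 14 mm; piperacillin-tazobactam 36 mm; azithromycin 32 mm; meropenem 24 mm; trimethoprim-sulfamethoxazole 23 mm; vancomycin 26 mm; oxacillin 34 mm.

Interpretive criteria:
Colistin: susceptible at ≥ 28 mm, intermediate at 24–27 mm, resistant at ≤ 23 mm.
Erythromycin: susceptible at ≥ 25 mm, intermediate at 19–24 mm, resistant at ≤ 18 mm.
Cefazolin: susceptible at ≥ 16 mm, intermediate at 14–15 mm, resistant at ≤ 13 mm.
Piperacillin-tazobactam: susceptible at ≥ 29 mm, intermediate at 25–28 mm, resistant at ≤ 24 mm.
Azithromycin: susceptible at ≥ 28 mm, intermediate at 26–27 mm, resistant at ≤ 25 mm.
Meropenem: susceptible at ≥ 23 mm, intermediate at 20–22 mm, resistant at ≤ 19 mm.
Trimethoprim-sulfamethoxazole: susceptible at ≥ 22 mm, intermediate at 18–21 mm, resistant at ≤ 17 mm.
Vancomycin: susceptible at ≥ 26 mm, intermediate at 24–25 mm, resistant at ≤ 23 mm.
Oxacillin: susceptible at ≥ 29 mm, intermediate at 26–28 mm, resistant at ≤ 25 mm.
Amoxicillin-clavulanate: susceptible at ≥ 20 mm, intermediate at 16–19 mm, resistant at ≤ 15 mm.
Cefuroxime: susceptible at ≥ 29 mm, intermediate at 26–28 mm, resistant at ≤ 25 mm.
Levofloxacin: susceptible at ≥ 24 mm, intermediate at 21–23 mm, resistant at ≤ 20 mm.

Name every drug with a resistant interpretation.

Colistin 23 mm: ≤ 23 mm → resistant
Erythromycin (30 mm) ≥ 25 mm → Susceptible
Cefazolin 14 mm: in 14–15 mm — Intermediate
Piperacillin-tazobactam 36 mm: ≥ 29 mm → Susceptible
Azithromycin (32 mm) ≥ 28 mm → S
Meropenem 24 mm: ≥ 23 mm ⇒ susceptible
Trimethoprim-sulfamethoxazole 23 mm: ≥ 22 mm — S
Vancomycin (26 mm) ≥ 26 mm ⇒ S
Oxacillin (34 mm) ≥ 29 mm → S

colistin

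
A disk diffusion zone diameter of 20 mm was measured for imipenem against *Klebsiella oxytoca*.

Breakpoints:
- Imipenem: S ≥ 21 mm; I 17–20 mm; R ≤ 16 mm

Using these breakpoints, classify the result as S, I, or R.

Intermediate

Imipenem (20 mm) in 17–20 mm ⇒ Intermediate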